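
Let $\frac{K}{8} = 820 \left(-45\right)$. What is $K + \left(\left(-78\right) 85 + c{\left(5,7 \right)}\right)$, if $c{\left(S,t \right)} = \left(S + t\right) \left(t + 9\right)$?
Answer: $-301638$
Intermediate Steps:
$c{\left(S,t \right)} = \left(9 + t\right) \left(S + t\right)$ ($c{\left(S,t \right)} = \left(S + t\right) \left(9 + t\right) = \left(9 + t\right) \left(S + t\right)$)
$K = -295200$ ($K = 8 \cdot 820 \left(-45\right) = 8 \left(-36900\right) = -295200$)
$K + \left(\left(-78\right) 85 + c{\left(5,7 \right)}\right) = -295200 + \left(\left(-78\right) 85 + \left(7^{2} + 9 \cdot 5 + 9 \cdot 7 + 5 \cdot 7\right)\right) = -295200 + \left(-6630 + \left(49 + 45 + 63 + 35\right)\right) = -295200 + \left(-6630 + 192\right) = -295200 - 6438 = -301638$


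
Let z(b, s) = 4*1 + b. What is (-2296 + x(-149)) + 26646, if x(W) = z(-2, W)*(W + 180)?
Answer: 24412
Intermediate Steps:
z(b, s) = 4 + b
x(W) = 360 + 2*W (x(W) = (4 - 2)*(W + 180) = 2*(180 + W) = 360 + 2*W)
(-2296 + x(-149)) + 26646 = (-2296 + (360 + 2*(-149))) + 26646 = (-2296 + (360 - 298)) + 26646 = (-2296 + 62) + 26646 = -2234 + 26646 = 24412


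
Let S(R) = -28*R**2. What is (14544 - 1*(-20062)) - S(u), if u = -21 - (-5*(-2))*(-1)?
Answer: 37994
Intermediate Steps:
u = -11 (u = -21 - 10*(-1) = -21 - 1*(-10) = -21 + 10 = -11)
(14544 - 1*(-20062)) - S(u) = (14544 - 1*(-20062)) - (-28)*(-11)**2 = (14544 + 20062) - (-28)*121 = 34606 - 1*(-3388) = 34606 + 3388 = 37994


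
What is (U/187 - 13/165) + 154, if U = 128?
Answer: 433669/2805 ≈ 154.61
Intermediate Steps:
(U/187 - 13/165) + 154 = (128/187 - 13/165) + 154 = 1699/2805 + 154 = 433669/2805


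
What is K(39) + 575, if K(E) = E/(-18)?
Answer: 3437/6 ≈ 572.83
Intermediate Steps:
K(E) = -E/18 (K(E) = E*(-1/18) = -E/18)
K(39) + 575 = -1/18*39 + 575 = -13/6 + 575 = 3437/6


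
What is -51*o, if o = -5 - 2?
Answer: 357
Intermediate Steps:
o = -7
-51*o = -51*(-7) = 357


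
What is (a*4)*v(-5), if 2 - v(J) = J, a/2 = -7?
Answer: -392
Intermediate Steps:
a = -14 (a = 2*(-7) = -14)
v(J) = 2 - J
(a*4)*v(-5) = (-14*4)*(2 - 1*(-5)) = -56*(2 + 5) = -56*7 = -392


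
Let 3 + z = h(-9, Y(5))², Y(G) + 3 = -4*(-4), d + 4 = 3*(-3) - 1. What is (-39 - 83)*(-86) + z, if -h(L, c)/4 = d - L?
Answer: 10889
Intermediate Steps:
d = -14 (d = -4 + (3*(-3) - 1) = -4 + (-9 - 1) = -4 - 10 = -14)
Y(G) = 13 (Y(G) = -3 - 4*(-4) = -3 + 16 = 13)
h(L, c) = 56 + 4*L (h(L, c) = -4*(-14 - L) = 56 + 4*L)
z = 397 (z = -3 + (56 + 4*(-9))² = -3 + (56 - 36)² = -3 + 20² = -3 + 400 = 397)
(-39 - 83)*(-86) + z = (-39 - 83)*(-86) + 397 = -122*(-86) + 397 = 10492 + 397 = 10889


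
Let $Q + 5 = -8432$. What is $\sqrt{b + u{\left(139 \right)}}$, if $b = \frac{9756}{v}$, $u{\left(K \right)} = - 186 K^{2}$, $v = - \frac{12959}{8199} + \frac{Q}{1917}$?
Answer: $\frac{2 i \sqrt{24521710386272541774}}{5223187} \approx 1896.1 i$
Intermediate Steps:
$Q = -8437$ ($Q = -5 - 8432 = -8437$)
$v = - \frac{10446374}{1746387}$ ($v = - \frac{12959}{8199} - \frac{8437}{1917} = - \frac{10446374}{1746387} \approx -5.9817$)
$b = - \frac{8518875786}{5223187}$ ($b = \frac{9756}{- \frac{10446374}{1746387}} = 9756 \left(- \frac{1746387}{10446374}\right) = - \frac{8518875786}{5223187} \approx -1631.0$)
$\sqrt{b + u{\left(139 \right)}} = \sqrt{- \frac{8518875786}{5223187} - 186 \cdot 139^{2}} = \sqrt{- \frac{8518875786}{5223187} - 3593706} = \sqrt{- \frac{18779117336808}{5223187}} = \frac{2 i \sqrt{24521710386272541774}}{5223187}$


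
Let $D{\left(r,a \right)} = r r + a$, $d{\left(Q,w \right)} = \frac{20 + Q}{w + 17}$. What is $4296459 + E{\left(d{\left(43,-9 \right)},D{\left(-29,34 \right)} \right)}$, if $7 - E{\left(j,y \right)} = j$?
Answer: $\frac{34371665}{8} \approx 4.2965 \cdot 10^{6}$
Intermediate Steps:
$d{\left(Q,w \right)} = \frac{20 + Q}{17 + w}$
$D{\left(r,a \right)} = a + r^{2}$ ($D{\left(r,a \right)} = r^{2} + a = a + r^{2}$)
$E{\left(j,y \right)} = 7 - j$
$4296459 + E{\left(d{\left(43,-9 \right)},D{\left(-29,34 \right)} \right)} = 4296459 + \left(7 - \frac{20 + 43}{17 - 9}\right) = 4296459 + \left(7 - \frac{1}{8} \cdot 63\right) = 4296459 + \left(7 - \frac{63}{8}\right) = 4296459 - \frac{7}{8} = \frac{34371665}{8}$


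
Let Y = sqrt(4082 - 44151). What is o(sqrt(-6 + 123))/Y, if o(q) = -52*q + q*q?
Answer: 3*I*sqrt(520897)*(52 - 3*sqrt(13))/40069 ≈ 2.2254*I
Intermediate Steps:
Y = I*sqrt(40069) (Y = sqrt(-40069) = I*sqrt(40069) ≈ 200.17*I)
o(q) = q**2 - 52*q (o(q) = -52*q + q**2 = q**2 - 52*q)
o(sqrt(-6 + 123))/Y = (sqrt(-6 + 123)*(-52 + sqrt(-6 + 123)))/((I*sqrt(40069))) = (sqrt(117)*(-52 + sqrt(117)))*(-I*sqrt(40069)/40069) = ((3*sqrt(13))*(-52 + 3*sqrt(13)))*(-I*sqrt(40069)/40069) = (3*sqrt(13)*(-52 + 3*sqrt(13)))*(-I*sqrt(40069)/40069) = -3*I*sqrt(520897)*(-52 + 3*sqrt(13))/40069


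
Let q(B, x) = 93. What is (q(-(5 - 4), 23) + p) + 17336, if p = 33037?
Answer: 50466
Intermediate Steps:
(q(-(5 - 4), 23) + p) + 17336 = (93 + 33037) + 17336 = 33130 + 17336 = 50466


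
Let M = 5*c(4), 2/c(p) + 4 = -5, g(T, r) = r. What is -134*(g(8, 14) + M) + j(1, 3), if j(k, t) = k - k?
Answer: -15544/9 ≈ -1727.1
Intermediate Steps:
c(p) = -2/9 (c(p) = 2/(-4 - 5) = 2/(-9) = 2*(-1/9) = -2/9)
j(k, t) = 0
M = -10/9 (M = 5*(-2/9) = -10/9 ≈ -1.1111)
-134*(g(8, 14) + M) + j(1, 3) = -134*(14 - 10/9) + 0 = -134*116/9 + 0 = -15544/9 + 0 = -15544/9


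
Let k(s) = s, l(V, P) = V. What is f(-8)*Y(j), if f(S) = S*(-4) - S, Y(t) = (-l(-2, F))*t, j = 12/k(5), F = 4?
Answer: 192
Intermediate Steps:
j = 12/5 ≈ 2.4000
Y(t) = 2*t (Y(t) = (-1*(-2))*t = 2*t)
f(S) = -5*S (f(S) = -4*S - S = -5*S)
f(-8)*Y(j) = (-5*(-8))*(2*(12/5)) = 40*(24/5) = 192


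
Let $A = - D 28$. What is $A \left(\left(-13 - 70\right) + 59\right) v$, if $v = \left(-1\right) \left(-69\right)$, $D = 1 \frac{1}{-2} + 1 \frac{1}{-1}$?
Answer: $-69552$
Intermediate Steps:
$D = - \frac{3}{2}$ ($D = 1 \left(- \frac{1}{2}\right) + 1 \left(-1\right) = - \frac{1}{2} - 1 = - \frac{3}{2} \approx -1.5$)
$v = 69$
$A = 42$ ($A = - \frac{\left(-3\right) 28}{2} = \left(-1\right) \left(-42\right) = 42$)
$A \left(\left(-13 - 70\right) + 59\right) v = 42 \left(\left(-13 - 70\right) + 59\right) 69 = 42 \left(-83 + 59\right) 69 = 42 \left(-24\right) 69 = \left(-1008\right) 69 = -69552$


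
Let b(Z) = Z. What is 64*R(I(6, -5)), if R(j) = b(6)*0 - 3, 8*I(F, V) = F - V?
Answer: -192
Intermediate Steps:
I(F, V) = -V/8 + F/8 (I(F, V) = (F - V)/8 = -V/8 + F/8)
R(j) = -3 (R(j) = 6*0 - 3 = 0 - 3 = -3)
64*R(I(6, -5)) = 64*(-3) = -192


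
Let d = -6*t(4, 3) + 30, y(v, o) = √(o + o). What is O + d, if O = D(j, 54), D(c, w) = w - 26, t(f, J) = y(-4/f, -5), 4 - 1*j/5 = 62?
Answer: 58 - 6*I*√10 ≈ 58.0 - 18.974*I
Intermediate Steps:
j = -290 (j = 20 - 5*62 = 20 - 310 = -290)
y(v, o) = √2*√o (y(v, o) = √(2*o) = √2*√o)
t(f, J) = I*√10 (t(f, J) = √2*√(-5) = √2*(I*√5) = I*√10)
D(c, w) = -26 + w
O = 28 (O = -26 + 54 = 28)
d = 30 - 6*I*√10 (d = -6*I*√10 + 30 = 30 - 6*I*√10 ≈ 30.0 - 18.974*I)
O + d = 28 + (30 - 6*I*√10) = 58 - 6*I*√10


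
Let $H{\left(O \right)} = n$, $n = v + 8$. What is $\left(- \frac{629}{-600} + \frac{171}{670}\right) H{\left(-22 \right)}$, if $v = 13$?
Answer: $\frac{366821}{13400} \approx 27.375$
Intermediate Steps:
$n = 21$ ($n = 13 + 8 = 21$)
$H{\left(O \right)} = 21$
$\left(- \frac{629}{-600} + \frac{171}{670}\right) H{\left(-22 \right)} = \left(- \frac{629}{-600} + \frac{171}{670}\right) 21 = \left(\left(-629\right) \left(- \frac{1}{600}\right) + 171 \cdot \frac{1}{670}\right) 21 = \left(\frac{629}{600} + \frac{171}{670}\right) 21 = \frac{52403}{40200} \cdot 21 = \frac{366821}{13400}$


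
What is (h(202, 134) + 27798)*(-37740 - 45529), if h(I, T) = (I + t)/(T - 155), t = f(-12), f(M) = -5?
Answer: -48592540909/21 ≈ -2.3139e+9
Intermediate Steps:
t = -5
h(I, T) = (-5 + I)/(-155 + T) (h(I, T) = (I - 5)/(T - 155) = (-5 + I)/(-155 + T))
(h(202, 134) + 27798)*(-37740 - 45529) = ((-5 + 202)/(-155 + 134) + 27798)*(-37740 - 45529) = (197/(-21) + 27798)*(-83269) = (-1/21*197 + 27798)*(-83269) = (-197/21 + 27798)*(-83269) = (583561/21)*(-83269) = -48592540909/21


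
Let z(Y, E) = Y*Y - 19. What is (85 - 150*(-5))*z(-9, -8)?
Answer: 51770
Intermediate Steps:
z(Y, E) = -19 + Y² (z(Y, E) = Y² - 19 = -19 + Y²)
(85 - 150*(-5))*z(-9, -8) = (85 - 150*(-5))*(-19 + (-9)²) = (85 + 750)*(-19 + 81) = 835*62 = 51770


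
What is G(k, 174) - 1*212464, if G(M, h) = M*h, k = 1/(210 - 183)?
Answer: -1912118/9 ≈ -2.1246e+5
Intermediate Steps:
k = 1/27 ≈ 0.037037
G(k, 174) - 1*212464 = (1/27)*174 - 1*212464 = 58/9 - 212464 = -1912118/9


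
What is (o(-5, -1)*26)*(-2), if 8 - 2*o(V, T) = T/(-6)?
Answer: -611/3 ≈ -203.67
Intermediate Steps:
o(V, T) = 4 + T/12 (o(V, T) = 4 - T/(2*(-6)) = 4 - T*(-1)/(2*6) = 4 - (-1)*T/12 = 4 + T/12)
(o(-5, -1)*26)*(-2) = ((4 + (1/12)*(-1))*26)*(-2) = ((4 - 1/12)*26)*(-2) = ((47/12)*26)*(-2) = (611/6)*(-2) = -611/3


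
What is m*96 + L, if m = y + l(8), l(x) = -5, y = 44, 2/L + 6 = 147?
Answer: 527906/141 ≈ 3744.0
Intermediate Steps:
L = 2/141 (L = 2/(-6 + 147) = 2/141 ≈ 0.014184)
m = 39 (m = 44 - 5 = 39)
m*96 + L = 39*96 + 2/141 = 3744 + 2/141 = 527906/141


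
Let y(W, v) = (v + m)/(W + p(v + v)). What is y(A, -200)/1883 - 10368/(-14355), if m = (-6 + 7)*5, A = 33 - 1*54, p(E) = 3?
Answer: 13118971/18020310 ≈ 0.72801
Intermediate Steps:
A = -21 (A = 33 - 54 = -21)
m = 5 (m = 1*5 = 5)
y(W, v) = (5 + v)/(3 + W) (y(W, v) = (v + 5)/(W + 3) = (5 + v)/(3 + W))
y(A, -200)/1883 - 10368/(-14355) = ((5 - 200)/(3 - 21))/1883 - 10368/(-14355) = (-195/(-18))*(1/1883) - 10368*(-1/14355) = -1/18*(-195)*(1/1883) + 1152/1595 = (65/6)*(1/1883) + 1152/1595 = 65/11298 + 1152/1595 = 13118971/18020310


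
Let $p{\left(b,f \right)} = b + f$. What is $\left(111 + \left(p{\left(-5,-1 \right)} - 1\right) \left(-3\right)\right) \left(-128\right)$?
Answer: $-16896$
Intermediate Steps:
$\left(111 + \left(p{\left(-5,-1 \right)} - 1\right) \left(-3\right)\right) \left(-128\right) = \left(111 + \left(\left(-5 - 1\right) - 1\right) \left(-3\right)\right) \left(-128\right) = \left(111 + \left(-6 - 1\right) \left(-3\right)\right) \left(-128\right) = \left(111 - -21\right) \left(-128\right) = \left(111 + 21\right) \left(-128\right) = 132 \left(-128\right) = -16896$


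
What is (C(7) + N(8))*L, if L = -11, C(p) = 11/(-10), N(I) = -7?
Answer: 891/10 ≈ 89.100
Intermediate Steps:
C(p) = -11/10 (C(p) = 11*(-⅒) = -11/10)
(C(7) + N(8))*L = (-11/10 - 7)*(-11) = -81/10*(-11) = 891/10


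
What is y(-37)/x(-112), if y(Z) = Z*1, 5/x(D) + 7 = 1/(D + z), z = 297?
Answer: 1294/25 ≈ 51.760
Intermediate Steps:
x(D) = 5/(-7 + 1/(297 + D)) (x(D) = 5/(-7 + 1/(D + 297)) = 5/(-7 + 1/(297 + D)))
y(Z) = Z
y(-37)/x(-112) = -37*(2078 + 7*(-112))/(5*(-297 - 1*(-112))) = -37*(2078 - 784)/(5*(-297 + 112)) = -37/(5*(-185)/1294) = -37/(5*(1/1294)*(-185)) = -37/(-925/1294) = -37*(-1294/925) = 1294/25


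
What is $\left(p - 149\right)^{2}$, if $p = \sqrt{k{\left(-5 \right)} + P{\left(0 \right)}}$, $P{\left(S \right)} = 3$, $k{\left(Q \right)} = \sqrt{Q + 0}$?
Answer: $\left(149 - \sqrt{3 + i \sqrt{5}}\right)^{2} \approx 21657.0 - 179.2 i$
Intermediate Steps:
$k{\left(Q \right)} = \sqrt{Q}$
$p = \sqrt{3 + i \sqrt{5}}$ ($p = \sqrt{\sqrt{-5} + 3} = \sqrt{i \sqrt{5} + 3} = \sqrt{3 + i \sqrt{5}} \approx 1.836 + 0.60896 i$)
$\left(p - 149\right)^{2} = \left(\sqrt{3 + i \sqrt{5}} - 149\right)^{2} = \left(-149 + \sqrt{3 + i \sqrt{5}}\right)^{2}$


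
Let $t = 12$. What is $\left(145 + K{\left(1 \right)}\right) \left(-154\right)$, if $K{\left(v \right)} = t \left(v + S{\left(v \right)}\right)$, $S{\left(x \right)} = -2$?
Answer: $-20482$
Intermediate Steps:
$K{\left(v \right)} = -24 + 12 v$ ($K{\left(v \right)} = 12 \left(v - 2\right) = 12 \left(-2 + v\right) = -24 + 12 v$)
$\left(145 + K{\left(1 \right)}\right) \left(-154\right) = \left(145 + \left(-24 + 12 \cdot 1\right)\right) \left(-154\right) = \left(145 + \left(-24 + 12\right)\right) \left(-154\right) = \left(145 - 12\right) \left(-154\right) = 133 \left(-154\right) = -20482$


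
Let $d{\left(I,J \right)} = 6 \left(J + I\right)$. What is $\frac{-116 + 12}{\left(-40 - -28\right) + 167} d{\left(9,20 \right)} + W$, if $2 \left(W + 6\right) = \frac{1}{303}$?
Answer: $- \frac{11529601}{93930} \approx -122.75$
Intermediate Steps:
$d{\left(I,J \right)} = 6 I + 6 J$ ($d{\left(I,J \right)} = 6 \left(I + J\right) = 6 I + 6 J$)
$W = - \frac{3635}{606}$ ($W = -6 + \frac{1}{2 \cdot 303} = -6 + \frac{1}{2} \cdot \frac{1}{303} = -6 + \frac{1}{606} = - \frac{3635}{606} \approx -5.9984$)
$\frac{-116 + 12}{\left(-40 - -28\right) + 167} d{\left(9,20 \right)} + W = \frac{-116 + 12}{\left(-40 - -28\right) + 167} \left(6 \cdot 9 + 6 \cdot 20\right) - \frac{3635}{606} = - \frac{104}{\left(-40 + 28\right) + 167} \left(54 + 120\right) - \frac{3635}{606} = - \frac{104}{-12 + 167} \cdot 174 - \frac{3635}{606} = - \frac{104}{155} \cdot 174 - \frac{3635}{606} = \left(-104\right) \frac{1}{155} \cdot 174 - \frac{3635}{606} = \left(- \frac{104}{155}\right) 174 - \frac{3635}{606} = - \frac{18096}{155} - \frac{3635}{606} = - \frac{11529601}{93930}$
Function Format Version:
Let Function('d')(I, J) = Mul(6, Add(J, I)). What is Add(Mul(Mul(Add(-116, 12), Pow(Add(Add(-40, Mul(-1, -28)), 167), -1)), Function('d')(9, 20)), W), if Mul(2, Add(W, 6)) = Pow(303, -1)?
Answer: Rational(-11529601, 93930) ≈ -122.75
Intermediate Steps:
Function('d')(I, J) = Add(Mul(6, I), Mul(6, J)) (Function('d')(I, J) = Mul(6, Add(I, J)) = Add(Mul(6, I), Mul(6, J)))
W = Rational(-3635, 606) (W = Add(-6, Mul(Rational(1, 2), Pow(303, -1))) = Add(-6, Mul(Rational(1, 2), Rational(1, 303))) = Add(-6, Rational(1, 606)) = Rational(-3635, 606) ≈ -5.9984)
Add(Mul(Mul(Add(-116, 12), Pow(Add(Add(-40, Mul(-1, -28)), 167), -1)), Function('d')(9, 20)), W) = Add(Mul(Mul(Add(-116, 12), Pow(Add(Add(-40, Mul(-1, -28)), 167), -1)), Add(Mul(6, 9), Mul(6, 20))), Rational(-3635, 606)) = Add(Mul(Mul(-104, Pow(Add(Add(-40, 28), 167), -1)), Add(54, 120)), Rational(-3635, 606)) = Add(Mul(Mul(-104, Pow(Add(-12, 167), -1)), 174), Rational(-3635, 606)) = Add(Mul(Mul(-104, Pow(155, -1)), 174), Rational(-3635, 606)) = Add(Mul(Mul(-104, Rational(1, 155)), 174), Rational(-3635, 606)) = Add(Mul(Rational(-104, 155), 174), Rational(-3635, 606)) = Add(Rational(-18096, 155), Rational(-3635, 606)) = Rational(-11529601, 93930)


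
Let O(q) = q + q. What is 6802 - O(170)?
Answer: 6462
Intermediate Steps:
O(q) = 2*q
6802 - O(170) = 6802 - 2*170 = 6802 - 1*340 = 6802 - 340 = 6462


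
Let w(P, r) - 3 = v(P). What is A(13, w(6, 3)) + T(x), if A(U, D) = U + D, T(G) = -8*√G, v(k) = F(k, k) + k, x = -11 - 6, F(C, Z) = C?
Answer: 28 - 8*I*√17 ≈ 28.0 - 32.985*I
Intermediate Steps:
x = -17
v(k) = 2*k (v(k) = k + k = 2*k)
w(P, r) = 3 + 2*P
A(U, D) = D + U
A(13, w(6, 3)) + T(x) = ((3 + 2*6) + 13) - 8*I*√17 = ((3 + 12) + 13) - 8*I*√17 = (15 + 13) - 8*I*√17 = 28 - 8*I*√17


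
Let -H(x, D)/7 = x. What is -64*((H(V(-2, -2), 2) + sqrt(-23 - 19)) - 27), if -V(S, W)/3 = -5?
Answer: 8448 - 64*I*sqrt(42) ≈ 8448.0 - 414.77*I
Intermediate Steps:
V(S, W) = 15 (V(S, W) = -3*(-5) = 15)
H(x, D) = -7*x
-64*((H(V(-2, -2), 2) + sqrt(-23 - 19)) - 27) = -64*((-7*15 + sqrt(-23 - 19)) - 27) = -64*((-105 + sqrt(-42)) - 27) = -64*((-105 + I*sqrt(42)) - 27) = -64*(-132 + I*sqrt(42)) = 8448 - 64*I*sqrt(42)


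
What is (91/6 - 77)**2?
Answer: 137641/36 ≈ 3823.4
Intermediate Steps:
(91/6 - 77)**2 = (-371/6)**2 = 137641/36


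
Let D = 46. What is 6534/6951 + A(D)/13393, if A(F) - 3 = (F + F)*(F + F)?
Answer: 48787993/31031581 ≈ 1.5722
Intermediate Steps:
A(F) = 3 + 4*F**2 (A(F) = 3 + (F + F)*(F + F) = 3 + (2*F)*(2*F) = 3 + 4*F**2)
6534/6951 + A(D)/13393 = 6534/6951 + (3 + 4*46**2)/13393 = 6534*(1/6951) + (3 + 4*2116)*(1/13393) = 2178/2317 + (3 + 8464)*(1/13393) = 2178/2317 + 8467*(1/13393) = 2178/2317 + 8467/13393 = 48787993/31031581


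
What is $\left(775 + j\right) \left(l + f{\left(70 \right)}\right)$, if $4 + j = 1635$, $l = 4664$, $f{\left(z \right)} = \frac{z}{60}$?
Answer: $11224391$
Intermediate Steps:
$f{\left(z \right)} = \frac{z}{60}$ ($f{\left(z \right)} = z \frac{1}{60} = \frac{z}{60}$)
$j = 1631$ ($j = -4 + 1635 = 1631$)
$\left(775 + j\right) \left(l + f{\left(70 \right)}\right) = \left(775 + 1631\right) \left(4664 + \frac{1}{60} \cdot 70\right) = 2406 \left(4664 + \frac{7}{6}\right) = 2406 \cdot \frac{27991}{6} = 11224391$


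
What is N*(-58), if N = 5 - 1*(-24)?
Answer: -1682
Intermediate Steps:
N = 29 (N = 5 + 24 = 29)
N*(-58) = 29*(-58) = -1682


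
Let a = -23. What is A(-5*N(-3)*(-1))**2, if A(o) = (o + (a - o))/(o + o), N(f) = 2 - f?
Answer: 529/2500 ≈ 0.21160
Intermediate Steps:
A(o) = -23/(2*o) (A(o) = (o + (-23 - o))/(o + o) = -23*1/(2*o) = -23/(2*o))
A(-5*N(-3)*(-1))**2 = (-23*1/(5*(2 - 1*(-3)))/2)**2 = (-23*1/(5*(2 + 3))/2)**2 = (-23/(2*(-5*5*(-1))))**2 = (-23/(2*((-25*(-1)))))**2 = (-23/2/25)**2 = (-23/2*1/25)**2 = (-23/50)**2 = 529/2500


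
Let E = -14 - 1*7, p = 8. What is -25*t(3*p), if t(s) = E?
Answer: 525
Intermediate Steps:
E = -21 (E = -14 - 7 = -21)
t(s) = -21
-25*t(3*p) = -25*(-21) = 525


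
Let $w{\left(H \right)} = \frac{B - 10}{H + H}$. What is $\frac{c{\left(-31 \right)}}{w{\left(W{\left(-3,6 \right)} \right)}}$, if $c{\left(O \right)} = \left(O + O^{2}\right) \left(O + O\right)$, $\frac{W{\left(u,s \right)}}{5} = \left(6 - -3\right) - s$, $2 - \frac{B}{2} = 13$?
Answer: $\frac{216225}{4} \approx 54056.0$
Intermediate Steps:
$B = -22$ ($B = 4 - 26 = -22$)
$W{\left(u,s \right)} = 45 - 5 s$ ($W{\left(u,s \right)} = 5 \left(\left(6 - -3\right) - s\right) = 5 \left(\left(6 + 3\right) - s\right) = 5 \left(9 - s\right) = 45 - 5 s$)
$c{\left(O \right)} = 2 O \left(O + O^{2}\right)$ ($c{\left(O \right)} = \left(O + O^{2}\right) 2 O = 2 O \left(O + O^{2}\right)$)
$w{\left(H \right)} = - \frac{16}{H}$ ($w{\left(H \right)} = \frac{-22 - 10}{H + H} = - \frac{32}{2 H} = - 32 \frac{1}{2 H} = - \frac{16}{H}$)
$\frac{c{\left(-31 \right)}}{w{\left(W{\left(-3,6 \right)} \right)}} = \frac{2 \left(-31\right)^{2} \left(1 - 31\right)}{\left(-16\right) \frac{1}{45 - 30}} = \frac{2 \cdot 961 \left(-30\right)}{\left(-16\right) \frac{1}{45 - 30}} = - \frac{57660}{\left(-16\right) \frac{1}{15}} = - \frac{57660}{- \frac{16}{15}} = \left(-57660\right) \left(- \frac{15}{16}\right) = \frac{216225}{4}$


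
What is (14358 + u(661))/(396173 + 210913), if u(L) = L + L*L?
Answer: 225970/303543 ≈ 0.74444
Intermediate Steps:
u(L) = L + L²
(14358 + u(661))/(396173 + 210913) = (14358 + 661*(1 + 661))/(396173 + 210913) = (14358 + 661*662)/607086 = (14358 + 437582)*(1/607086) = 451940*(1/607086) = 225970/303543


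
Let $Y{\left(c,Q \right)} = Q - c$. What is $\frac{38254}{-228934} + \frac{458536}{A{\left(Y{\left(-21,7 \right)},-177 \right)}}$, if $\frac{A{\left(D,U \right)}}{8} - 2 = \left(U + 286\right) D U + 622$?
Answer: $- \frac{16881451699}{61764103860} \approx -0.27332$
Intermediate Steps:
$A{\left(D,U \right)} = 4992 + 8 D U \left(286 + U\right)$ ($A{\left(D,U \right)} = 16 + 8 \left(\left(U + 286\right) D U + 622\right) = 16 + 8 \left(\left(286 + U\right) D U + 622\right) = 16 + 8 \left(D \left(286 + U\right) U + 622\right) = 16 + 8 \left(D U \left(286 + U\right) + 622\right) = 16 + 8 \left(622 + D U \left(286 + U\right)\right) = 16 + \left(4976 + 8 D U \left(286 + U\right)\right) = 4992 + 8 D U \left(286 + U\right)$)
$\frac{38254}{-228934} + \frac{458536}{A{\left(Y{\left(-21,7 \right)},-177 \right)}} = \frac{38254}{-228934} + \frac{458536}{4992 + 8 \left(7 - -21\right) \left(-177\right)^{2} + 2288 \left(7 - -21\right) \left(-177\right)} = 38254 \left(- \frac{1}{228934}\right) + \frac{458536}{4992 + 8 \left(7 + 21\right) 31329 + 2288 \left(7 + 21\right) \left(-177\right)} = - \frac{19127}{114467} + \frac{458536}{4992 + 8 \cdot 28 \cdot 31329 + 2288 \cdot 28 \left(-177\right)} = - \frac{19127}{114467} + \frac{458536}{4992 + 7017696 - 11339328} = - \frac{19127}{114467} + \frac{458536}{-4316640} = - \frac{19127}{114467} + 458536 \left(- \frac{1}{4316640}\right) = - \frac{19127}{114467} - \frac{57317}{539580} = - \frac{16881451699}{61764103860}$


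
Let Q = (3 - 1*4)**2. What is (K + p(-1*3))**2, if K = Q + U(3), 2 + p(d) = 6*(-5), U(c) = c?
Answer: 784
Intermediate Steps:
Q = 1 (Q = (3 - 4)**2 = (-1)**2 = 1)
p(d) = -32 (p(d) = -2 + 6*(-5) = -2 - 30 = -32)
K = 4 (K = 1 + 3 = 4)
(K + p(-1*3))**2 = (4 - 32)**2 = (-28)**2 = 784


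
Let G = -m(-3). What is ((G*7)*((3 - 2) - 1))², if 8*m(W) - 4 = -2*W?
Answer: 0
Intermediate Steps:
m(W) = ½ - W/4 (m(W) = ½ + (-2*W)/8 = ½ - W/4)
G = -5/4 (G = -(½ - ¼*(-3)) = -(½ + ¾) = -1*5/4 = -5/4 ≈ -1.2500)
((G*7)*((3 - 2) - 1))² = ((-5/4*7)*((3 - 2) - 1))² = (-35*(1 - 1)/4)² = (-35/4*0)² = 0² = 0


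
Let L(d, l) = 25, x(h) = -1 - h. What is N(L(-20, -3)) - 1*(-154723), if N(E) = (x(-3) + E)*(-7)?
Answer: 154534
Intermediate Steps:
N(E) = -14 - 7*E (N(E) = ((-1 - 1*(-3)) + E)*(-7) = ((-1 + 3) + E)*(-7) = (2 + E)*(-7) = -14 - 7*E)
N(L(-20, -3)) - 1*(-154723) = (-14 - 7*25) - 1*(-154723) = (-14 - 175) + 154723 = -189 + 154723 = 154534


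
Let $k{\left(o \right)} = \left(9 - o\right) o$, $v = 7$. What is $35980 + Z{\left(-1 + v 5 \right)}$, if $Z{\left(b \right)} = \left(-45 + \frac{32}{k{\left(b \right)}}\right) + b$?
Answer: $\frac{15286809}{425} \approx 35969.0$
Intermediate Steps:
$k{\left(o \right)} = o \left(9 - o\right)$
$Z{\left(b \right)} = -45 + b + \frac{32}{b \left(9 - b\right)}$ ($Z{\left(b \right)} = \left(-45 + \frac{32}{b \left(9 - b\right)}\right) + b = -45 + b + \frac{32}{b \left(9 - b\right)}$)
$35980 + Z{\left(-1 + v 5 \right)} = 35980 + \frac{-32 + \left(-1 + 7 \cdot 5\right) \left(-45 + \left(-1 + 7 \cdot 5\right)\right) \left(-9 + \left(-1 + 7 \cdot 5\right)\right)}{\left(-1 + 7 \cdot 5\right) \left(-9 + \left(-1 + 7 \cdot 5\right)\right)} = 35980 + \frac{-32 + \left(-1 + 35\right) \left(-45 + \left(-1 + 35\right)\right) \left(-9 + \left(-1 + 35\right)\right)}{\left(-1 + 35\right) \left(-9 + \left(-1 + 35\right)\right)} = 35980 + \frac{-32 + 34 \left(-45 + 34\right) \left(-9 + 34\right)}{34 \left(-9 + 34\right)} = 35980 + \frac{-32 + 34 \left(-11\right) 25}{34 \cdot 25} = 35980 + \frac{1}{34} \cdot \frac{1}{25} \left(-32 - 9350\right) = 35980 + \frac{1}{34} \cdot \frac{1}{25} \left(-9382\right) = 35980 - \frac{4691}{425} = \frac{15286809}{425}$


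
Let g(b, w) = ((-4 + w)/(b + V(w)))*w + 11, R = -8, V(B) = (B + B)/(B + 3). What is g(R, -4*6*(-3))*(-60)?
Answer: 905460/19 ≈ 47656.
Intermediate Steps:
V(B) = 2*B/(3 + B) (V(B) = (2*B)/(3 + B) = 2*B/(3 + B))
g(b, w) = 11 + w*(-4 + w)/(b + 2*w/(3 + w)) (g(b, w) = ((-4 + w)/(b + 2*w/(3 + w)))*w + 11 = w*(-4 + w)/(b + 2*w/(3 + w)) + 11 = 11 + w*(-4 + w)/(b + 2*w/(3 + w)))
g(R, -4*6*(-3))*(-60) = ((22*(-4*6*(-3)) + (3 - 4*6*(-3))*((-4*6*(-3))**2 - 4*(-4*6)*(-3) + 11*(-8)))/(2*(-4*6*(-3)) - 8*(3 - 4*6*(-3))))*(-60) = ((22*(-24*(-3)) + (3 - 24*(-3))*((-24*(-3))**2 - (-96)*(-3) - 88))/(2*(-24*(-3)) - 8*(3 - 24*(-3))))*(-60) = ((22*72 + (3 + 72)*(72**2 - 4*72 - 88))/(2*72 - 8*(3 + 72)))*(-60) = ((1584 + 75*(5184 - 288 - 88))/(144 - 8*75))*(-60) = ((1584 + 75*4808)/(144 - 600))*(-60) = ((1584 + 360600)/(-456))*(-60) = -1/456*362184*(-60) = -15091/19*(-60) = 905460/19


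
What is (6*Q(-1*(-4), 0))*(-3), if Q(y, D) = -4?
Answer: 72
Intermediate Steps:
(6*Q(-1*(-4), 0))*(-3) = (6*(-4))*(-3) = -24*(-3) = 72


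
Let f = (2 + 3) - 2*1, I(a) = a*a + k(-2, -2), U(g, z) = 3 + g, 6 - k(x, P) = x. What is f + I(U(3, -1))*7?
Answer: 311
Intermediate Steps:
k(x, P) = 6 - x
I(a) = 8 + a**2 (I(a) = a*a + (6 - 1*(-2)) = a**2 + (6 + 2) = a**2 + 8 = 8 + a**2)
f = 3 (f = 5 - 2 = 3)
f + I(U(3, -1))*7 = 3 + (8 + (3 + 3)**2)*7 = 3 + (8 + 6**2)*7 = 3 + (8 + 36)*7 = 3 + 44*7 = 3 + 308 = 311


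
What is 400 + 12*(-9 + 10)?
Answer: 412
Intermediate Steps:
400 + 12*(-9 + 10) = 400 + 12*1 = 400 + 12 = 412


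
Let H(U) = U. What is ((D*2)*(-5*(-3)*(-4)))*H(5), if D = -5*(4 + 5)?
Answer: 27000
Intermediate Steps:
D = -45 (D = -5*9 = -45)
((D*2)*(-5*(-3)*(-4)))*H(5) = ((-45*2)*(-5*(-3)*(-4)))*5 = -1350*(-4)*5 = -90*(-60)*5 = 5400*5 = 27000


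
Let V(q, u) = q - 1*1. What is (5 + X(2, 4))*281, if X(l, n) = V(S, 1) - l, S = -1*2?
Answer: 0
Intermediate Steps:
S = -2
V(q, u) = -1 + q (V(q, u) = q - 1 = -1 + q)
X(l, n) = -3 - l (X(l, n) = (-1 - 2) - l = -3 - l)
(5 + X(2, 4))*281 = (5 + (-3 - 1*2))*281 = (5 + (-3 - 2))*281 = (5 - 5)*281 = 0*281 = 0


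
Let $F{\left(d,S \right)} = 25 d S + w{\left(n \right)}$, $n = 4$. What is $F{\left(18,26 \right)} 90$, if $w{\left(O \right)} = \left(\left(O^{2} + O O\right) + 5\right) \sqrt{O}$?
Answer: $1059660$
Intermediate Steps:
$w{\left(O \right)} = \sqrt{O} \left(5 + 2 O^{2}\right)$ ($w{\left(O \right)} = \left(\left(O^{2} + O^{2}\right) + 5\right) \sqrt{O} = \left(2 O^{2} + 5\right) \sqrt{O} = \left(5 + 2 O^{2}\right) \sqrt{O} = \sqrt{O} \left(5 + 2 O^{2}\right)$)
$F{\left(d,S \right)} = 74 + 25 S d$ ($F{\left(d,S \right)} = 25 d S + \sqrt{4} \left(5 + 2 \cdot 4^{2}\right) = 25 S d + 2 \left(5 + 2 \cdot 16\right) = 25 S d + 2 \left(5 + 32\right) = 25 S d + 2 \cdot 37 = 25 S d + 74 = 74 + 25 S d$)
$F{\left(18,26 \right)} 90 = \left(74 + 25 \cdot 26 \cdot 18\right) 90 = \left(74 + 11700\right) 90 = 11774 \cdot 90 = 1059660$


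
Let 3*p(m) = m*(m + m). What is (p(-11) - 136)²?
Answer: 27556/9 ≈ 3061.8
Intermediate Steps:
p(m) = 2*m²/3 (p(m) = (m*(m + m))/3 = (m*(2*m))/3 = (2*m²)/3 = 2*m²/3)
(p(-11) - 136)² = ((⅔)*(-11)² - 136)² = ((⅔)*121 - 136)² = (242/3 - 136)² = (-166/3)² = 27556/9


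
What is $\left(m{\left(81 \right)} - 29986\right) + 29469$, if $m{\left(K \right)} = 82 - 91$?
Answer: $-526$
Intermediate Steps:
$m{\left(K \right)} = -9$
$\left(m{\left(81 \right)} - 29986\right) + 29469 = \left(-9 - 29986\right) + 29469 = -29995 + 29469 = -526$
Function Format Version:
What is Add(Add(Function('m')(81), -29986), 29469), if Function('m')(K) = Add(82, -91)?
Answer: -526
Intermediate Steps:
Function('m')(K) = -9
Add(Add(Function('m')(81), -29986), 29469) = Add(Add(-9, -29986), 29469) = Add(-29995, 29469) = -526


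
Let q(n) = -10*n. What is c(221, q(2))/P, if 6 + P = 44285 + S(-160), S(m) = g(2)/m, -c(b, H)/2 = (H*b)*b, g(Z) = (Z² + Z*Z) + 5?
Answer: 312582400/7084627 ≈ 44.121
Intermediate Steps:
g(Z) = 5 + 2*Z² (g(Z) = (Z² + Z²) + 5 = 2*Z² + 5 = 5 + 2*Z²)
c(b, H) = -2*H*b² (c(b, H) = -2*H*b*b = -2*H*b²)
S(m) = 13/m (S(m) = (5 + 2*2²)/m = (5 + 2*4)/m = (5 + 8)/m = 13/m)
P = 7084627/160 (P = -6 + (44285 + 13/(-160)) = -6 + (44285 + 13*(-1/160)) = -6 + (44285 - 13/160) = -6 + 7085587/160 = 7084627/160 ≈ 44279.)
c(221, q(2))/P = (-2*(-10*2)*221²)/(7084627/160) = -2*(-20)*48841*(160/7084627) = 1953640*(160/7084627) = 312582400/7084627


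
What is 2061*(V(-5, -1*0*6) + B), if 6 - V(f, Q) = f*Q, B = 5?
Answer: 22671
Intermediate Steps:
V(f, Q) = 6 - Q*f (V(f, Q) = 6 - f*Q = 6 - Q*f)
2061*(V(-5, -1*0*6) + B) = 2061*((6 - 1*-1*0*6*(-5)) + 5) = 2061*((6 - 1*0*6*(-5)) + 5) = 2061*((6 - 1*0*(-5)) + 5) = 2061*((6 + 0) + 5) = 2061*(6 + 5) = 2061*11 = 22671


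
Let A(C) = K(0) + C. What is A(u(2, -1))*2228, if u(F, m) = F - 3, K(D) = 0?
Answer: -2228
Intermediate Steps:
u(F, m) = -3 + F
A(C) = C (A(C) = 0 + C = C)
A(u(2, -1))*2228 = (-3 + 2)*2228 = -1*2228 = -2228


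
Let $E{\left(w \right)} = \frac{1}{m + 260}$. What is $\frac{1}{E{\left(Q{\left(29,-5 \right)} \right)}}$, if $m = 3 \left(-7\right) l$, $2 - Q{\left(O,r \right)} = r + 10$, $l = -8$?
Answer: $428$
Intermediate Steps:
$Q{\left(O,r \right)} = -8 - r$ ($Q{\left(O,r \right)} = 2 - \left(r + 10\right) = 2 - \left(10 + r\right) = -8 - r$)
$m = 168$ ($m = 3 \left(-7\right) \left(-8\right) = \left(-21\right) \left(-8\right) = 168$)
$E{\left(w \right)} = \frac{1}{428}$ ($E{\left(w \right)} = \frac{1}{168 + 260} = \frac{1}{428}$)
$\frac{1}{E{\left(Q{\left(29,-5 \right)} \right)}} = \frac{1}{\frac{1}{428}} = 428$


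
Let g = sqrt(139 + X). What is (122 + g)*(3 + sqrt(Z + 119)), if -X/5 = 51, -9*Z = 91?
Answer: 2*(9 + 14*sqrt(5))*(61 + I*sqrt(29))/3 ≈ 1639.1 + 144.7*I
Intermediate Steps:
Z = -91/9 (Z = -1/9*91 = -91/9 ≈ -10.111)
X = -255 (X = -5*51 = -255)
g = 2*I*sqrt(29) (g = sqrt(139 - 255) = sqrt(-116) = 2*I*sqrt(29) ≈ 10.77*I)
(122 + g)*(3 + sqrt(Z + 119)) = (122 + 2*I*sqrt(29))*(3 + sqrt(-91/9 + 119)) = (122 + 2*I*sqrt(29))*(3 + sqrt(980/9)) = (122 + 2*I*sqrt(29))*(3 + 14*sqrt(5)/3) = (3 + 14*sqrt(5)/3)*(122 + 2*I*sqrt(29))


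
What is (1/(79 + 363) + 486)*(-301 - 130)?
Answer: -92584403/442 ≈ -2.0947e+5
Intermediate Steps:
(1/(79 + 363) + 486)*(-301 - 130) = (1/442 + 486)*(-431) = (214813/442)*(-431) = -92584403/442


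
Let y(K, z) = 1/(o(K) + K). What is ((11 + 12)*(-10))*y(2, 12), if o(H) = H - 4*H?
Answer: 115/2 ≈ 57.500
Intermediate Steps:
o(H) = -3*H
y(K, z) = -1/(2*K) (y(K, z) = 1/(-3*K + K) = 1/(-2*K) = -1/(2*K))
((11 + 12)*(-10))*y(2, 12) = ((11 + 12)*(-10))*(-½/2) = (23*(-10))*(-½*½) = -230*(-¼) = 115/2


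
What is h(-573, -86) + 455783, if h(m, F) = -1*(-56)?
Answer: 455839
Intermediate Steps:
h(m, F) = 56
h(-573, -86) + 455783 = 56 + 455783 = 455839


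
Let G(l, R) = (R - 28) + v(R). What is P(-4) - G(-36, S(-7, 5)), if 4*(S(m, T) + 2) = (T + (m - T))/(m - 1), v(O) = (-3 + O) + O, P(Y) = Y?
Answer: 1035/32 ≈ 32.344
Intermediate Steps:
v(O) = -3 + 2*O
S(m, T) = -2 + m/(4*(-1 + m)) (S(m, T) = -2 + ((T + (m - T))/(m - 1))/4 = -2 + (m/(-1 + m))/4 = -2 + m/(4*(-1 + m)))
G(l, R) = -31 + 3*R (G(l, R) = (R - 28) + (-3 + 2*R) = (-28 + R) + (-3 + 2*R) = -31 + 3*R)
P(-4) - G(-36, S(-7, 5)) = -4 - (-31 + 3*((8 - 7*(-7))/(4*(-1 - 7)))) = -4 - (-31 + 3*((¼)*(8 + 49)/(-8))) = -4 - (-31 + 3*((¼)*(-⅛)*57)) = -4 - (-31 + 3*(-57/32)) = -4 - (-31 - 171/32) = -4 - 1*(-1163/32) = -4 + 1163/32 = 1035/32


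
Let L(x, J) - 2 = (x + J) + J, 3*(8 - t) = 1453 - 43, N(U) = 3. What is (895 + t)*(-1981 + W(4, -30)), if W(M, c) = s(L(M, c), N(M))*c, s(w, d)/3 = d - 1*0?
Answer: -974683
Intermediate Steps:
t = -462 (t = 8 - (1453 - 43)/3 = 8 - ⅓*1410 = 8 - 470 = -462)
L(x, J) = 2 + x + 2*J (L(x, J) = 2 + ((x + J) + J) = 2 + ((J + x) + J) = 2 + (x + 2*J) = 2 + x + 2*J)
s(w, d) = 3*d (s(w, d) = 3*(d - 1*0) = 3*(d + 0) = 3*d)
W(M, c) = 9*c (W(M, c) = (3*3)*c = 9*c)
(895 + t)*(-1981 + W(4, -30)) = (895 - 462)*(-1981 + 9*(-30)) = 433*(-1981 - 270) = 433*(-2251) = -974683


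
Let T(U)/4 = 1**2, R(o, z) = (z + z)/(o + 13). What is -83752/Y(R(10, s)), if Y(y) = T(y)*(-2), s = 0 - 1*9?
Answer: 10469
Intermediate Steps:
s = -9 (s = 0 - 9 = -9)
R(o, z) = 2*z/(13 + o) (R(o, z) = (2*z)/(13 + o) = 2*z/(13 + o))
T(U) = 4 (T(U) = 4*1**2 = 4*1 = 4)
Y(y) = -8 (Y(y) = 4*(-2) = -8)
-83752/Y(R(10, s)) = -83752/(-8) = -83752*(-1/8) = 10469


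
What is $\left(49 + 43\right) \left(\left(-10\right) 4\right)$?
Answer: $-3680$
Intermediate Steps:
$\left(49 + 43\right) \left(\left(-10\right) 4\right) = 92 \left(-40\right) = -3680$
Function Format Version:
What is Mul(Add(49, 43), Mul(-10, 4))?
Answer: -3680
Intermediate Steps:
Mul(Add(49, 43), Mul(-10, 4)) = Mul(92, -40) = -3680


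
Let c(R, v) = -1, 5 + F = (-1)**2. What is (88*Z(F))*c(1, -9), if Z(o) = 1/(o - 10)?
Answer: 44/7 ≈ 6.2857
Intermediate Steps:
F = -4 (F = -5 + (-1)**2 = -5 + 1 = -4)
Z(o) = 1/(-10 + o)
(88*Z(F))*c(1, -9) = (88/(-10 - 4))*(-1) = (88/(-14))*(-1) = (88*(-1/14))*(-1) = -44/7*(-1) = 44/7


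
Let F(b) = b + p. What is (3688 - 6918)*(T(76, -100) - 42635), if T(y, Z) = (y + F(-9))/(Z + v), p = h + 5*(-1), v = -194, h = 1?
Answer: 963982195/7 ≈ 1.3771e+8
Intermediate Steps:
p = -4 (p = 1 + 5*(-1) = 1 - 5 = -4)
F(b) = -4 + b (F(b) = b - 4 = -4 + b)
T(y, Z) = (-13 + y)/(-194 + Z) (T(y, Z) = (y + (-4 - 9))/(Z - 194) = (y - 13)/(-194 + Z) = (-13 + y)/(-194 + Z))
(3688 - 6918)*(T(76, -100) - 42635) = (3688 - 6918)*((-13 + 76)/(-194 - 100) - 42635) = -3230*(63/(-294) - 42635) = -3230*(-1/294*63 - 42635) = -3230*(-3/14 - 42635) = -3230*(-596893/14) = 963982195/7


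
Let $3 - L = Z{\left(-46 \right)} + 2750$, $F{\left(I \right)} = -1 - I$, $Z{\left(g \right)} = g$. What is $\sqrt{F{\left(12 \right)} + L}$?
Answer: $i \sqrt{2714} \approx 52.096 i$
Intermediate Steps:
$L = -2701$ ($L = 3 - \left(-46 + 2750\right) = 3 - 2704 = -2701$)
$\sqrt{F{\left(12 \right)} + L} = \sqrt{\left(-1 - 12\right) - 2701} = \sqrt{-13 - 2701} = \sqrt{-2714} = i \sqrt{2714}$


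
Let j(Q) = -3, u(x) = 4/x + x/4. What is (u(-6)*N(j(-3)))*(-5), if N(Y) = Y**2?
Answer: 195/2 ≈ 97.500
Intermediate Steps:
u(x) = 4/x + x/4 (u(x) = 4/x + x*(1/4) = 4/x + x/4)
(u(-6)*N(j(-3)))*(-5) = ((4/(-6) + (1/4)*(-6))*(-3)**2)*(-5) = ((4*(-1/6) - 3/2)*9)*(-5) = ((-2/3 - 3/2)*9)*(-5) = -13/6*9*(-5) = -39/2*(-5) = 195/2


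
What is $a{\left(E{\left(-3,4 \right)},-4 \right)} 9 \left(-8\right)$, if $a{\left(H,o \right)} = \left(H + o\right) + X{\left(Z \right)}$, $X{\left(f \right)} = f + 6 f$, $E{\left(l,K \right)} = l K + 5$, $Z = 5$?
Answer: $-1728$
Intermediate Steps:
$E{\left(l,K \right)} = 5 + K l$ ($E{\left(l,K \right)} = K l + 5 = 5 + K l$)
$X{\left(f \right)} = 7 f$
$a{\left(H,o \right)} = 35 + H + o$ ($a{\left(H,o \right)} = \left(H + o\right) + 7 \cdot 5 = \left(H + o\right) + 35 = 35 + H + o$)
$a{\left(E{\left(-3,4 \right)},-4 \right)} 9 \left(-8\right) = \left(35 + \left(5 + 4 \left(-3\right)\right) - 4\right) 9 \left(-8\right) = \left(35 + \left(5 - 12\right) - 4\right) 9 \left(-8\right) = \left(35 - 7 - 4\right) 9 \left(-8\right) = 24 \cdot 9 \left(-8\right) = 216 \left(-8\right) = -1728$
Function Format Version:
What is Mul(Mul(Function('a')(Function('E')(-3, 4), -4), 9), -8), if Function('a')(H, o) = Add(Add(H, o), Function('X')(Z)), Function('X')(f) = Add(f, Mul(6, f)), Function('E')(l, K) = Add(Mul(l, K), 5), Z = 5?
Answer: -1728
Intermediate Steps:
Function('E')(l, K) = Add(5, Mul(K, l)) (Function('E')(l, K) = Add(Mul(K, l), 5) = Add(5, Mul(K, l)))
Function('X')(f) = Mul(7, f)
Function('a')(H, o) = Add(35, H, o) (Function('a')(H, o) = Add(Add(H, o), Mul(7, 5)) = Add(Add(H, o), 35) = Add(35, H, o))
Mul(Mul(Function('a')(Function('E')(-3, 4), -4), 9), -8) = Mul(Mul(Add(35, Add(5, Mul(4, -3)), -4), 9), -8) = Mul(Mul(Add(35, Add(5, -12), -4), 9), -8) = Mul(Mul(Add(35, -7, -4), 9), -8) = Mul(Mul(24, 9), -8) = Mul(216, -8) = -1728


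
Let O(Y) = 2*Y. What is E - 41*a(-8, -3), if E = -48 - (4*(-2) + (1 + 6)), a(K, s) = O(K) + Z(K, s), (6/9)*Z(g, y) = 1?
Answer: 1095/2 ≈ 547.50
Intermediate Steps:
Z(g, y) = 3/2 (Z(g, y) = (3/2)*1 = 3/2)
a(K, s) = 3/2 + 2*K (a(K, s) = 2*K + 3/2 = 3/2 + 2*K)
E = -47 (E = -48 - (-8 + 7) = -48 - 1*(-1) = -48 + 1 = -47)
E - 41*a(-8, -3) = -47 - 41*(3/2 + 2*(-8)) = -47 - 41*(3/2 - 16) = -47 - 41*(-29/2) = -47 + 1189/2 = 1095/2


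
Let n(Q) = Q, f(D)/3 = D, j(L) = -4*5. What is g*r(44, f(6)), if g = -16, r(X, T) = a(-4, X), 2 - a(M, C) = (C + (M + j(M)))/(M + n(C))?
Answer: -24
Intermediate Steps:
j(L) = -20
f(D) = 3*D
a(M, C) = 2 - (-20 + C + M)/(C + M) (a(M, C) = 2 - (C + (M - 20))/(M + C) = 2 - (C + (-20 + M))/(C + M) = 2 - (-20 + C + M)/(C + M))
r(X, T) = (16 + X)/(-4 + X) (r(X, T) = (20 + X - 4)/(X - 4) = (16 + X)/(-4 + X))
g*r(44, f(6)) = -16*(16 + 44)/(-4 + 44) = -16*60/40 = -2*60/5 = -16*3/2 = -24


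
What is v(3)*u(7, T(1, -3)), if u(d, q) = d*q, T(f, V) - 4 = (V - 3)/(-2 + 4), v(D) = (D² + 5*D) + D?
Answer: 189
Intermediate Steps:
v(D) = D² + 6*D
T(f, V) = 5/2 + V/2 (T(f, V) = 4 + (V - 3)/(-2 + 4) = 4 + (-3 + V)/2 = 4 + (-3 + V)*(½) = 4 + (-3/2 + V/2) = 5/2 + V/2)
v(3)*u(7, T(1, -3)) = (3*(6 + 3))*(7*(5/2 + (½)*(-3))) = (3*9)*(7*(5/2 - 3/2)) = 27*(7*1) = 27*7 = 189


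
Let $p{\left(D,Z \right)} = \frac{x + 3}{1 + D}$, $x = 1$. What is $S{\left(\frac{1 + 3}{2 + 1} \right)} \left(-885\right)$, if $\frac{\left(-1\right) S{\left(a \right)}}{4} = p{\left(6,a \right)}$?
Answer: $\frac{14160}{7} \approx 2022.9$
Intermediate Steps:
$p{\left(D,Z \right)} = \frac{4}{1 + D}$ ($p{\left(D,Z \right)} = \frac{1 + 3}{1 + D} = \frac{4}{1 + D}$)
$S{\left(a \right)} = - \frac{16}{7}$ ($S{\left(a \right)} = - 4 \frac{4}{1 + 6} = - 4 \cdot \frac{4}{7} = - 4 \cdot 4 \cdot \frac{1}{7} = \left(-4\right) \frac{4}{7} = - \frac{16}{7}$)
$S{\left(\frac{1 + 3}{2 + 1} \right)} \left(-885\right) = \left(- \frac{16}{7}\right) \left(-885\right) = \frac{14160}{7}$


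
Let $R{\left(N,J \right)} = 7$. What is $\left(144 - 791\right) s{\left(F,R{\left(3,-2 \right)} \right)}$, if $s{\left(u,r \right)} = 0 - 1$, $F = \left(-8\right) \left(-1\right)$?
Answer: $647$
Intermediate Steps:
$F = 8$
$s{\left(u,r \right)} = -1$ ($s{\left(u,r \right)} = 0 - 1 = -1$)
$\left(144 - 791\right) s{\left(F,R{\left(3,-2 \right)} \right)} = \left(144 - 791\right) \left(-1\right) = \left(-647\right) \left(-1\right) = 647$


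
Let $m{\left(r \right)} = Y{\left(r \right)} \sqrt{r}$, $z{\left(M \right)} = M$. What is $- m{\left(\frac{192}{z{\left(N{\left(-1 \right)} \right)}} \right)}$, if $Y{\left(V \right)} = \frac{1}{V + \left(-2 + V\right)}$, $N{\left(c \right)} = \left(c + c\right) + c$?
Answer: $\frac{4 i}{65} \approx 0.061538 i$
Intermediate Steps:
$N{\left(c \right)} = 3 c$ ($N{\left(c \right)} = 2 c + c = 3 c$)
$Y{\left(V \right)} = \frac{1}{-2 + 2 V}$
$m{\left(r \right)} = \frac{\sqrt{r}}{2 \left(-1 + r\right)}$ ($m{\left(r \right)} = \frac{1}{2 \left(-1 + r\right)} \sqrt{r} = \frac{\sqrt{r}}{2 \left(-1 + r\right)}$)
$- m{\left(\frac{192}{z{\left(N{\left(-1 \right)} \right)}} \right)} = - \frac{\sqrt{\frac{192}{3 \left(-1\right)}}}{2 \left(-1 + \frac{192}{3 \left(-1\right)}\right)} = - \frac{\sqrt{\frac{192}{-3}}}{2 \left(-1 + \frac{192}{-3}\right)} = - \frac{\sqrt{192 \left(- \frac{1}{3}\right)}}{2 \left(-1 + 192 \left(- \frac{1}{3}\right)\right)} = - \frac{\sqrt{-64}}{2 \left(-1 - 64\right)} = - \frac{8 i}{2 \left(-65\right)} = - \frac{8 i \left(-1\right)}{2 \cdot 65} = - \frac{\left(-4\right) i}{65} = \frac{4 i}{65}$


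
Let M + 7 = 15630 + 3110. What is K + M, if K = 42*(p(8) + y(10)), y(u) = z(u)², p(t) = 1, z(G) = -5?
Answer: 19825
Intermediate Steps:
y(u) = 25 (y(u) = (-5)² = 25)
M = 18733 (M = -7 + (15630 + 3110) = -7 + 18740 = 18733)
K = 1092 (K = 42*(1 + 25) = 42*26 = 1092)
K + M = 1092 + 18733 = 19825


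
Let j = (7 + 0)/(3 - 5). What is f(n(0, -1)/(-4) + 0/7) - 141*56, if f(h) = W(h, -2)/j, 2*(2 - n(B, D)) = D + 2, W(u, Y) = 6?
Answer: -55284/7 ≈ -7897.7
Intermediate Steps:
n(B, D) = 1 - D/2 (n(B, D) = 2 - (D + 2)/2 = 2 - (2 + D)/2 = 2 + (-1 - D/2) = 1 - D/2)
j = -7/2 (j = 7/(-2) = 7*(-½) = -7/2 ≈ -3.5000)
f(h) = -12/7 (f(h) = 6/(-7/2) = 6*(-2/7) = -12/7)
f(n(0, -1)/(-4) + 0/7) - 141*56 = -12/7 - 141*56 = -12/7 - 7896 = -55284/7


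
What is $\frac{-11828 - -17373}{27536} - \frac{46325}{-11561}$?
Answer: $\frac{1339710945}{318343696} \approx 4.2084$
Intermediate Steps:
$\frac{-11828 - -17373}{27536} - \frac{46325}{-11561} = \left(-11828 + 17373\right) \frac{1}{27536} - - \frac{46325}{11561} = 5545 \cdot \frac{1}{27536} + \frac{46325}{11561} = \frac{5545}{27536} + \frac{46325}{11561} = \frac{1339710945}{318343696}$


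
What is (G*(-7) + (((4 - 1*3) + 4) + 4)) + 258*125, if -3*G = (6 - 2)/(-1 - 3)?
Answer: 96770/3 ≈ 32257.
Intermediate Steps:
G = ⅓ (G = -(6 - 2)/(3*(-1 - 3)) = -4/(3*(-4)) = -4*(-1)/(3*4) = -⅓*(-1) = ⅓ ≈ 0.33333)
(G*(-7) + (((4 - 1*3) + 4) + 4)) + 258*125 = ((⅓)*(-7) + (((4 - 1*3) + 4) + 4)) + 258*125 = (-7/3 + (((4 - 3) + 4) + 4)) + 32250 = (-7/3 + ((1 + 4) + 4)) + 32250 = (-7/3 + (5 + 4)) + 32250 = (-7/3 + 9) + 32250 = 20/3 + 32250 = 96770/3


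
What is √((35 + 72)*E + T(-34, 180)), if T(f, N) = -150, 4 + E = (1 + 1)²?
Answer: 5*I*√6 ≈ 12.247*I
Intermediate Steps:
E = 0 (E = -4 + (1 + 1)² = -4 + 2² = -4 + 4 = 0)
√((35 + 72)*E + T(-34, 180)) = √((35 + 72)*0 - 150) = √(107*0 - 150) = √(0 - 150) = √(-150) = 5*I*√6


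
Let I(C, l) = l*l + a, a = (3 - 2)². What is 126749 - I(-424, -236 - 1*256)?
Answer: -115316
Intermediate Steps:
a = 1 (a = 1² = 1)
I(C, l) = 1 + l² (I(C, l) = l*l + 1 = l² + 1 = 1 + l²)
126749 - I(-424, -236 - 1*256) = 126749 - (1 + (-236 - 1*256)²) = 126749 - (1 + (-236 - 256)²) = 126749 - (1 + (-492)²) = 126749 - (1 + 242064) = 126749 - 1*242065 = 126749 - 242065 = -115316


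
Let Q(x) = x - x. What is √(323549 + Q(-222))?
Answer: √323549 ≈ 568.81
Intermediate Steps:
Q(x) = 0
√(323549 + Q(-222)) = √(323549 + 0) = √323549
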